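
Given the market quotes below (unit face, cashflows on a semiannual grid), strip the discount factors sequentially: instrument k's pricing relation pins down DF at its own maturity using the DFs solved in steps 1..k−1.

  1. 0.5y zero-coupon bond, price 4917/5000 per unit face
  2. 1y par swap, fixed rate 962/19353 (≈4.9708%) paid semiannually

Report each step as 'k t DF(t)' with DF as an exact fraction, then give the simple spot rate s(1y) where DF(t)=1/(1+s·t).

1 1/2 4917/5000
2 1 9519/10000
s(1y) = (1/(9519/10000) − 1)/(1) = 481/9519 ≈ 5.0531%

step 1 [0.5y] zero: DF = P = 4917/5000 ≈ 0.983400
step 2 [1y] swap r/2=481/19353: DF=(1 − 481/19353·(0.983400))/(1+481/19353) = 9519/10000 ≈ 0.951900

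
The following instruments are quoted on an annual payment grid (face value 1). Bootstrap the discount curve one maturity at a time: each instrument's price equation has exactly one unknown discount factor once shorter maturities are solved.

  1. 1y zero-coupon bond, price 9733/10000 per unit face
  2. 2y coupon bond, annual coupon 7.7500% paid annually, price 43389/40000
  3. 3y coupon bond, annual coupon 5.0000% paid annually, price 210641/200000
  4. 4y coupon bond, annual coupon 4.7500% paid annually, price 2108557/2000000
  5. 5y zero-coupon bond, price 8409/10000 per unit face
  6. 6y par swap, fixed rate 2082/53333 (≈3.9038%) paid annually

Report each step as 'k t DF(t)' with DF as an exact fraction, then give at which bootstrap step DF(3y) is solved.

step 1 [1y] zero: DF = P = 9733/10000 ≈ 0.973300
step 2 [2y] bond c/1=31/400: DF=(43389/40000 − 31/400·(0.973300))/(1+31/400) = 9367/10000 ≈ 0.936700
step 3 [3y] bond c/1=1/20: DF=(210641/200000 − 1/20·(0.973300+0.936700))/(1+1/20) = 9121/10000 ≈ 0.912100
step 4 [4y] bond c/1=19/400: DF=(2108557/2000000 − 19/400·(0.973300+0.936700+0.912100))/(1+19/400) = 1757/2000 ≈ 0.878500
step 5 [5y] zero: DF = P = 8409/10000 ≈ 0.840900
step 6 [6y] swap r/1=2082/53333: DF=(1 − 2082/53333·(0.973300+0.936700+0.912100+0.878500+0.840900))/(1+2082/53333) = 3959/5000 ≈ 0.791800

1 1 9733/10000
2 2 9367/10000
3 3 9121/10000
4 4 1757/2000
5 5 8409/10000
6 6 3959/5000
DF(3y) is solved at step 3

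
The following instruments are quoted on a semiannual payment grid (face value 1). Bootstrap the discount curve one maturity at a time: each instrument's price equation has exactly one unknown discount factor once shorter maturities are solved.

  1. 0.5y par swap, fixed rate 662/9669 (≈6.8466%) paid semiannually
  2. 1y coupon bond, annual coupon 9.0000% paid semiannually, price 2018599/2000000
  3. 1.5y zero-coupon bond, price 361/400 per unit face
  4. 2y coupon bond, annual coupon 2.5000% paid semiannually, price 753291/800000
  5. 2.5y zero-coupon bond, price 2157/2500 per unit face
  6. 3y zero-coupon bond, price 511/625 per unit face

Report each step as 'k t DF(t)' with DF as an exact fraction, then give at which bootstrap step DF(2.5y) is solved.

step 1 [0.5y] swap r/2=331/9669: DF=(1 − 331/9669·(0))/(1+331/9669) = 9669/10000 ≈ 0.966900
step 2 [1y] bond c/2=9/200: DF=(2018599/2000000 − 9/200·(0.966900))/(1+9/200) = 4621/5000 ≈ 0.924200
step 3 [1.5y] zero: DF = P = 361/400 ≈ 0.902500
step 4 [2y] bond c/2=1/80: DF=(753291/800000 − 1/80·(0.966900+0.924200+0.902500))/(1+1/80) = 1791/2000 ≈ 0.895500
step 5 [2.5y] zero: DF = P = 2157/2500 ≈ 0.862800
step 6 [3y] zero: DF = P = 511/625 ≈ 0.817600

1 1/2 9669/10000
2 1 4621/5000
3 3/2 361/400
4 2 1791/2000
5 5/2 2157/2500
6 3 511/625
DF(2.5y) is solved at step 5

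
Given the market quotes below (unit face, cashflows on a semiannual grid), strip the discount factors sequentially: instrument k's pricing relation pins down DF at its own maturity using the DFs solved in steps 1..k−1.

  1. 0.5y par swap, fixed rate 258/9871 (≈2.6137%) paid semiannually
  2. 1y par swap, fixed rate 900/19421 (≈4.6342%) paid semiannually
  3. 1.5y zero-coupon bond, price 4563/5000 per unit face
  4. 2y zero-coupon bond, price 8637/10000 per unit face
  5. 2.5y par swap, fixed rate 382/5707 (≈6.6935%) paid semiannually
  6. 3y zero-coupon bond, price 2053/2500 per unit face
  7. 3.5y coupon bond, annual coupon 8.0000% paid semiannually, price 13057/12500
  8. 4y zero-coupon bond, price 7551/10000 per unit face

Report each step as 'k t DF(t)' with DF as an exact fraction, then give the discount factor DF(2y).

step 1 [0.5y] swap r/2=129/9871: DF=(1 − 129/9871·(0))/(1+129/9871) = 9871/10000 ≈ 0.987100
step 2 [1y] swap r/2=450/19421: DF=(1 − 450/19421·(0.987100))/(1+450/19421) = 191/200 ≈ 0.955000
step 3 [1.5y] zero: DF = P = 4563/5000 ≈ 0.912600
step 4 [2y] zero: DF = P = 8637/10000 ≈ 0.863700
step 5 [2.5y] swap r/2=191/5707: DF=(1 − 191/5707·(0.987100+0.955000+0.912600+0.863700))/(1+191/5707) = 1059/1250 ≈ 0.847200
step 6 [3y] zero: DF = P = 2053/2500 ≈ 0.821200
step 7 [3.5y] bond c/2=1/25: DF=(13057/12500 − 1/25·(0.987100+0.955000+0.912600+0.863700+0.847200+0.821200))/(1+1/25) = 1993/2500 ≈ 0.797200
step 8 [4y] zero: DF = P = 7551/10000 ≈ 0.755100

1 1/2 9871/10000
2 1 191/200
3 3/2 4563/5000
4 2 8637/10000
5 5/2 1059/1250
6 3 2053/2500
7 7/2 1993/2500
8 4 7551/10000
DF(2y) = 8637/10000 ≈ 0.863700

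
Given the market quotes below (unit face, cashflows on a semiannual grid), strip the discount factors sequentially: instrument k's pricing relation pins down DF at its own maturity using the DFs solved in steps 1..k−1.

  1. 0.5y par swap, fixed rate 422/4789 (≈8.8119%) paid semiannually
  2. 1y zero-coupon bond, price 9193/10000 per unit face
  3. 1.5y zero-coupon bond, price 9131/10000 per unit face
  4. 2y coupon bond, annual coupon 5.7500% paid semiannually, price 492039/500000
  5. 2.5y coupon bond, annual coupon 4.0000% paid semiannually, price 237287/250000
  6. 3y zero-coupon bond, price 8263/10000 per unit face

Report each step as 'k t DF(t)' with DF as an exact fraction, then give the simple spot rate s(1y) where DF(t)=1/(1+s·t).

1 1/2 4789/5000
2 1 9193/10000
3 3/2 9131/10000
4 2 4393/5000
5 5/2 4293/5000
6 3 8263/10000
s(1y) = (1/(9193/10000) − 1)/(1) = 807/9193 ≈ 8.7784%

step 1 [0.5y] swap r/2=211/4789: DF=(1 − 211/4789·(0))/(1+211/4789) = 4789/5000 ≈ 0.957800
step 2 [1y] zero: DF = P = 9193/10000 ≈ 0.919300
step 3 [1.5y] zero: DF = P = 9131/10000 ≈ 0.913100
step 4 [2y] bond c/2=23/800: DF=(492039/500000 − 23/800·(0.957800+0.919300+0.913100))/(1+23/800) = 4393/5000 ≈ 0.878600
step 5 [2.5y] bond c/2=1/50: DF=(237287/250000 − 1/50·(0.957800+0.919300+0.913100+0.878600))/(1+1/50) = 4293/5000 ≈ 0.858600
step 6 [3y] zero: DF = P = 8263/10000 ≈ 0.826300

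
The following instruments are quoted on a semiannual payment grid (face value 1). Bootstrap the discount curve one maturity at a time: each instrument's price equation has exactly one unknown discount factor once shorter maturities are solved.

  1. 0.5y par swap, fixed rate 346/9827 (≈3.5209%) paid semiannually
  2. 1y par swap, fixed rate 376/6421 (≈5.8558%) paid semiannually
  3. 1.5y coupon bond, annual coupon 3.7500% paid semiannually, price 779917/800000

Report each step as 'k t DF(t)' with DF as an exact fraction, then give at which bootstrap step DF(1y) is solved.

step 1 [0.5y] swap r/2=173/9827: DF=(1 − 173/9827·(0))/(1+173/9827) = 9827/10000 ≈ 0.982700
step 2 [1y] swap r/2=188/6421: DF=(1 − 188/6421·(0.982700))/(1+188/6421) = 2359/2500 ≈ 0.943600
step 3 [1.5y] bond c/2=3/160: DF=(779917/800000 − 3/160·(0.982700+0.943600))/(1+3/160) = 1843/2000 ≈ 0.921500

1 1/2 9827/10000
2 1 2359/2500
3 3/2 1843/2000
DF(1y) is solved at step 2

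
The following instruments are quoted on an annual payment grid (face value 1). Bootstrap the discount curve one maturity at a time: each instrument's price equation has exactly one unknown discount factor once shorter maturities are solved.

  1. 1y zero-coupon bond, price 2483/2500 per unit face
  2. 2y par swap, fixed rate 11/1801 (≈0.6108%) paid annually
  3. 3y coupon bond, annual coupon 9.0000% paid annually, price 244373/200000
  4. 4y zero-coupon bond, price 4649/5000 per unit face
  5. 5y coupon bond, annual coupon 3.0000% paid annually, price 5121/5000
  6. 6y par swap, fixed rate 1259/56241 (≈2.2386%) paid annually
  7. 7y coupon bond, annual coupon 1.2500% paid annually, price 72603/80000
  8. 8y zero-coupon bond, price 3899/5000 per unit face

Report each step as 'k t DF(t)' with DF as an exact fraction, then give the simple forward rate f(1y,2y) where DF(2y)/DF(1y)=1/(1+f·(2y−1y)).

1 1 2483/2500
2 2 9879/10000
3 3 4787/5000
4 4 4649/5000
5 5 8817/10000
6 6 8741/10000
7 7 8269/10000
8 8 3899/5000
f(1y,2y) = ((2483/2500)/(9879/10000) − 1)/(1) = 53/9879 ≈ 0.5365%

step 1 [1y] zero: DF = P = 2483/2500 ≈ 0.993200
step 2 [2y] swap r/1=11/1801: DF=(1 − 11/1801·(0.993200))/(1+11/1801) = 9879/10000 ≈ 0.987900
step 3 [3y] bond c/1=9/100: DF=(244373/200000 − 9/100·(0.993200+0.987900))/(1+9/100) = 4787/5000 ≈ 0.957400
step 4 [4y] zero: DF = P = 4649/5000 ≈ 0.929800
step 5 [5y] bond c/1=3/100: DF=(5121/5000 − 3/100·(0.993200+0.987900+0.957400+0.929800))/(1+3/100) = 8817/10000 ≈ 0.881700
step 6 [6y] swap r/1=1259/56241: DF=(1 − 1259/56241·(0.993200+0.987900+0.957400+0.929800+0.881700))/(1+1259/56241) = 8741/10000 ≈ 0.874100
step 7 [7y] bond c/1=1/80: DF=(72603/80000 − 1/80·(0.993200+0.987900+0.957400+0.929800+0.881700+0.874100))/(1+1/80) = 8269/10000 ≈ 0.826900
step 8 [8y] zero: DF = P = 3899/5000 ≈ 0.779800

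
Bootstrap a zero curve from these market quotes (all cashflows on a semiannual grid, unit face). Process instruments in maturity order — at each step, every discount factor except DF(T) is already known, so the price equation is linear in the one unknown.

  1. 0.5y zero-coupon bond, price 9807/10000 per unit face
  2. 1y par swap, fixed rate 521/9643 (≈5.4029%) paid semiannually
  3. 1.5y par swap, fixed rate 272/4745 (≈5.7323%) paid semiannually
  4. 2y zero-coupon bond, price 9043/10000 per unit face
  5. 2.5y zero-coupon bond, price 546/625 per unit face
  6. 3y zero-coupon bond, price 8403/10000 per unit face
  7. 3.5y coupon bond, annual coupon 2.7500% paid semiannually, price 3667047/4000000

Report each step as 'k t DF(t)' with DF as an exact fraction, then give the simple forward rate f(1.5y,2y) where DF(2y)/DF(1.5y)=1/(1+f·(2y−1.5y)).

step 1 [0.5y] zero: DF = P = 9807/10000 ≈ 0.980700
step 2 [1y] swap r/2=521/19286: DF=(1 − 521/19286·(0.980700))/(1+521/19286) = 9479/10000 ≈ 0.947900
step 3 [1.5y] swap r/2=136/4745: DF=(1 − 136/4745·(0.980700+0.947900))/(1+136/4745) = 574/625 ≈ 0.918400
step 4 [2y] zero: DF = P = 9043/10000 ≈ 0.904300
step 5 [2.5y] zero: DF = P = 546/625 ≈ 0.873600
step 6 [3y] zero: DF = P = 8403/10000 ≈ 0.840300
step 7 [3.5y] bond c/2=11/800: DF=(3667047/4000000 − 11/800·(0.980700+0.947900+0.918400+0.904300+0.873600+0.840300))/(1+11/800) = 4151/5000 ≈ 0.830200

1 1/2 9807/10000
2 1 9479/10000
3 3/2 574/625
4 2 9043/10000
5 5/2 546/625
6 3 8403/10000
7 7/2 4151/5000
f(1.5y,2y) = ((574/625)/(9043/10000) − 1)/(1/2) = 282/9043 ≈ 3.1184%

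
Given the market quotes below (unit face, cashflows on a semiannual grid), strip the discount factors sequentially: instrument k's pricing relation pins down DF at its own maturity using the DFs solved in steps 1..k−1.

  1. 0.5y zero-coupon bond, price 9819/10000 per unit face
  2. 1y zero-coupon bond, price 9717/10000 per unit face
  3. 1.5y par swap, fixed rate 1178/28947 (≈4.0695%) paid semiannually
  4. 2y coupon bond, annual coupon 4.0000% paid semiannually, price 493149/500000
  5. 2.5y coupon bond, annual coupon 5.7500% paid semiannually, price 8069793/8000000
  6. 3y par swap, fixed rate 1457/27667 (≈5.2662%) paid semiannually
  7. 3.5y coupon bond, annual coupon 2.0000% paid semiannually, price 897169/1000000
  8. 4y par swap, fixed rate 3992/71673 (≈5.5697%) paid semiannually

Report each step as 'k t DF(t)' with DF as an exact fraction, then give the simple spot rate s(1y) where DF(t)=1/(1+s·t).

1 1/2 9819/10000
2 1 9717/10000
3 3/2 9411/10000
4 2 4551/5000
5 5/2 4371/5000
6 3 8543/10000
7 7/2 1667/2000
8 4 2001/2500
s(1y) = (1/(9717/10000) − 1)/(1) = 283/9717 ≈ 2.9124%

step 1 [0.5y] zero: DF = P = 9819/10000 ≈ 0.981900
step 2 [1y] zero: DF = P = 9717/10000 ≈ 0.971700
step 3 [1.5y] swap r/2=589/28947: DF=(1 − 589/28947·(0.981900+0.971700))/(1+589/28947) = 9411/10000 ≈ 0.941100
step 4 [2y] bond c/2=1/50: DF=(493149/500000 − 1/50·(0.981900+0.971700+0.941100))/(1+1/50) = 4551/5000 ≈ 0.910200
step 5 [2.5y] bond c/2=23/800: DF=(8069793/8000000 − 23/800·(0.981900+0.971700+0.941100+0.910200))/(1+23/800) = 4371/5000 ≈ 0.874200
step 6 [3y] swap r/2=1457/55334: DF=(1 − 1457/55334·(0.981900+0.971700+0.941100+0.910200+0.874200))/(1+1457/55334) = 8543/10000 ≈ 0.854300
step 7 [3.5y] bond c/2=1/100: DF=(897169/1000000 − 1/100·(0.981900+0.971700+0.941100+0.910200+0.874200+0.854300))/(1+1/100) = 1667/2000 ≈ 0.833500
step 8 [4y] swap r/2=1996/71673: DF=(1 − 1996/71673·(0.981900+0.971700+0.941100+0.910200+0.874200+0.854300+0.833500))/(1+1996/71673) = 2001/2500 ≈ 0.800400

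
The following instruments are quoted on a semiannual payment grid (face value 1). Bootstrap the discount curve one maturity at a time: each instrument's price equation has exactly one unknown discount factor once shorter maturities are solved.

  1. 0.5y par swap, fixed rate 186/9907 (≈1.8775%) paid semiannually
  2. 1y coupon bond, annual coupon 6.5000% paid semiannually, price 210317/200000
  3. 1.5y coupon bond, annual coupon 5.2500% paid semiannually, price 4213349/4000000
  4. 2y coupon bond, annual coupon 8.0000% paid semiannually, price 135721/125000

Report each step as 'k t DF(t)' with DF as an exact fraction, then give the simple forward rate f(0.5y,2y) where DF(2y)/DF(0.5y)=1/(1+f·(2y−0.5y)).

1 1/2 9907/10000
2 1 9873/10000
3 3/2 4879/5000
4 2 1163/1250
f(0.5y,2y) = ((9907/10000)/(1163/1250) − 1)/(3/2) = 201/4652 ≈ 4.3207%

step 1 [0.5y] swap r/2=93/9907: DF=(1 − 93/9907·(0))/(1+93/9907) = 9907/10000 ≈ 0.990700
step 2 [1y] bond c/2=13/400: DF=(210317/200000 − 13/400·(0.990700))/(1+13/400) = 9873/10000 ≈ 0.987300
step 3 [1.5y] bond c/2=21/800: DF=(4213349/4000000 − 21/800·(0.990700+0.987300))/(1+21/800) = 4879/5000 ≈ 0.975800
step 4 [2y] bond c/2=1/25: DF=(135721/125000 − 1/25·(0.990700+0.987300+0.975800))/(1+1/25) = 1163/1250 ≈ 0.930400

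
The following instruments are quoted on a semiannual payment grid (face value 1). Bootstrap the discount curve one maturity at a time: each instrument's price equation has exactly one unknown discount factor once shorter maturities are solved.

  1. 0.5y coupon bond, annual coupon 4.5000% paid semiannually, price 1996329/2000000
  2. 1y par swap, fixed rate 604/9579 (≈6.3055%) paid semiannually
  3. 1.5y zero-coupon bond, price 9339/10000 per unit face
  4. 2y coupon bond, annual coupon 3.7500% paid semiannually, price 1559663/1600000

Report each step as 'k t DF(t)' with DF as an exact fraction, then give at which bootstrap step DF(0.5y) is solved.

1 1/2 4881/5000
2 1 2349/2500
3 3/2 9339/10000
4 2 2261/2500
DF(0.5y) is solved at step 1

step 1 [0.5y] bond c/2=9/400: DF=(1996329/2000000 − 9/400·(0))/(1+9/400) = 4881/5000 ≈ 0.976200
step 2 [1y] swap r/2=302/9579: DF=(1 − 302/9579·(0.976200))/(1+302/9579) = 2349/2500 ≈ 0.939600
step 3 [1.5y] zero: DF = P = 9339/10000 ≈ 0.933900
step 4 [2y] bond c/2=3/160: DF=(1559663/1600000 − 3/160·(0.976200+0.939600+0.933900))/(1+3/160) = 2261/2500 ≈ 0.904400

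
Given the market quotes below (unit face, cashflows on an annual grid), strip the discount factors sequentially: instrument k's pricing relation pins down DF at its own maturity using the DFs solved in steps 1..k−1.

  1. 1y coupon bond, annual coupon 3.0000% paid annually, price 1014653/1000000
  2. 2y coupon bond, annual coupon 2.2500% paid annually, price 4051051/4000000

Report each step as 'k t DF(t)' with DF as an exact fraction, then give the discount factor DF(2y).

step 1 [1y] bond c/1=3/100: DF=(1014653/1000000 − 3/100·(0))/(1+3/100) = 9851/10000 ≈ 0.985100
step 2 [2y] bond c/1=9/400: DF=(4051051/4000000 − 9/400·(0.985100))/(1+9/400) = 1211/1250 ≈ 0.968800

1 1 9851/10000
2 2 1211/1250
DF(2y) = 1211/1250 ≈ 0.968800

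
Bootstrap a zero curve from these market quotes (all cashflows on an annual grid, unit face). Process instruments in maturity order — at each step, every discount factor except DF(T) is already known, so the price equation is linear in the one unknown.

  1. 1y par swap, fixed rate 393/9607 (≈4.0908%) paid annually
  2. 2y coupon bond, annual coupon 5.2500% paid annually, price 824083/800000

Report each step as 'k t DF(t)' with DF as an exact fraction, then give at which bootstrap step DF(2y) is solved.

step 1 [1y] swap r/1=393/9607: DF=(1 − 393/9607·(0))/(1+393/9607) = 9607/10000 ≈ 0.960700
step 2 [2y] bond c/1=21/400: DF=(824083/800000 − 21/400·(0.960700))/(1+21/400) = 2327/2500 ≈ 0.930800

1 1 9607/10000
2 2 2327/2500
DF(2y) is solved at step 2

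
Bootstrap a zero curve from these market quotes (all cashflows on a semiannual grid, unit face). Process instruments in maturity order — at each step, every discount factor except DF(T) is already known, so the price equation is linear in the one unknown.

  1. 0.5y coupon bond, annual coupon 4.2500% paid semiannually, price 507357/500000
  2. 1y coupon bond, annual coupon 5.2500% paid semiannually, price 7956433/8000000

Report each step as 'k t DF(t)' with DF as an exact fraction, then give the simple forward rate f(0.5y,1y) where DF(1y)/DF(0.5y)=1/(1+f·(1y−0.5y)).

1 1/2 621/625
2 1 9437/10000
f(0.5y,1y) = ((621/625)/(9437/10000) − 1)/(1/2) = 998/9437 ≈ 10.5754%

step 1 [0.5y] bond c/2=17/800: DF=(507357/500000 − 17/800·(0))/(1+17/800) = 621/625 ≈ 0.993600
step 2 [1y] bond c/2=21/800: DF=(7956433/8000000 − 21/800·(0.993600))/(1+21/800) = 9437/10000 ≈ 0.943700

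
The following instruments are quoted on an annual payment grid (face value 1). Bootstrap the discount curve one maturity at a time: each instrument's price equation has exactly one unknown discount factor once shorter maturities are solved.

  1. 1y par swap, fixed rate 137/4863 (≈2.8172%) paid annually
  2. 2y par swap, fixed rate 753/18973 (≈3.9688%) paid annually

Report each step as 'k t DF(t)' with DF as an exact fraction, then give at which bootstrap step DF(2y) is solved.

1 1 4863/5000
2 2 9247/10000
DF(2y) is solved at step 2

step 1 [1y] swap r/1=137/4863: DF=(1 − 137/4863·(0))/(1+137/4863) = 4863/5000 ≈ 0.972600
step 2 [2y] swap r/1=753/18973: DF=(1 − 753/18973·(0.972600))/(1+753/18973) = 9247/10000 ≈ 0.924700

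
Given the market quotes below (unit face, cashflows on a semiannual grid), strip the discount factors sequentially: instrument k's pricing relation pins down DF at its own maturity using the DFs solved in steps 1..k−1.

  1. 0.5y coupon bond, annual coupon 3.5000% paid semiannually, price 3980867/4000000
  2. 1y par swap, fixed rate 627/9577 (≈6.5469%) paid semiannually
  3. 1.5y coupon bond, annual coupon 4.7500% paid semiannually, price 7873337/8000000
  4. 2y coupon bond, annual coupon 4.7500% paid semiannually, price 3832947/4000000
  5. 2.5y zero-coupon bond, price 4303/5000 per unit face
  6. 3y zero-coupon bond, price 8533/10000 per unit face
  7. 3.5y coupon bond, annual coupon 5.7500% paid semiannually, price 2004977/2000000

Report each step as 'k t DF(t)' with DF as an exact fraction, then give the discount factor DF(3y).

1 1/2 9781/10000
2 1 9373/10000
3 3/2 9169/10000
4 2 8703/10000
5 5/2 4303/5000
6 3 8533/10000
7 7/2 8231/10000
DF(3y) = 8533/10000 ≈ 0.853300

step 1 [0.5y] bond c/2=7/400: DF=(3980867/4000000 − 7/400·(0))/(1+7/400) = 9781/10000 ≈ 0.978100
step 2 [1y] swap r/2=627/19154: DF=(1 − 627/19154·(0.978100))/(1+627/19154) = 9373/10000 ≈ 0.937300
step 3 [1.5y] bond c/2=19/800: DF=(7873337/8000000 − 19/800·(0.978100+0.937300))/(1+19/800) = 9169/10000 ≈ 0.916900
step 4 [2y] bond c/2=19/800: DF=(3832947/4000000 − 19/800·(0.978100+0.937300+0.916900))/(1+19/800) = 8703/10000 ≈ 0.870300
step 5 [2.5y] zero: DF = P = 4303/5000 ≈ 0.860600
step 6 [3y] zero: DF = P = 8533/10000 ≈ 0.853300
step 7 [3.5y] bond c/2=23/800: DF=(2004977/2000000 − 23/800·(0.978100+0.937300+0.916900+0.870300+0.860600+0.853300))/(1+23/800) = 8231/10000 ≈ 0.823100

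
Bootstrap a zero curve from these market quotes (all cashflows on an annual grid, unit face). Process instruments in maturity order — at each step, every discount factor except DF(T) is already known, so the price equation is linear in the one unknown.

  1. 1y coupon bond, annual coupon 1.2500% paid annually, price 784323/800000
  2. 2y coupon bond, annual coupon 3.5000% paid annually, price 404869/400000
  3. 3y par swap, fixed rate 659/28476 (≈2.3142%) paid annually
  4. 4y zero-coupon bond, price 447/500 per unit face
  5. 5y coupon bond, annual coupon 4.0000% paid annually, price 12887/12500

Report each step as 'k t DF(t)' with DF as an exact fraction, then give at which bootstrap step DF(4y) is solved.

1 1 9683/10000
2 2 2363/2500
3 3 9341/10000
4 4 447/500
5 5 4237/5000
DF(4y) is solved at step 4

step 1 [1y] bond c/1=1/80: DF=(784323/800000 − 1/80·(0))/(1+1/80) = 9683/10000 ≈ 0.968300
step 2 [2y] bond c/1=7/200: DF=(404869/400000 − 7/200·(0.968300))/(1+7/200) = 2363/2500 ≈ 0.945200
step 3 [3y] swap r/1=659/28476: DF=(1 − 659/28476·(0.968300+0.945200))/(1+659/28476) = 9341/10000 ≈ 0.934100
step 4 [4y] zero: DF = P = 447/500 ≈ 0.894000
step 5 [5y] bond c/1=1/25: DF=(12887/12500 − 1/25·(0.968300+0.945200+0.934100+0.894000))/(1+1/25) = 4237/5000 ≈ 0.847400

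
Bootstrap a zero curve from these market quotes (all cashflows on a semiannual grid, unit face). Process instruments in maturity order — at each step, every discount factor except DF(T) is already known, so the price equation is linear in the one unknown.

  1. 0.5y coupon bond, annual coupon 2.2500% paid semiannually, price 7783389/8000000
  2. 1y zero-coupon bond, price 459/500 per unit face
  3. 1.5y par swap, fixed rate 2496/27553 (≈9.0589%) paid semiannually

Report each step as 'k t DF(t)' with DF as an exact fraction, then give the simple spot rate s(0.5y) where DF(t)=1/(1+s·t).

step 1 [0.5y] bond c/2=9/800: DF=(7783389/8000000 − 9/800·(0))/(1+9/800) = 9621/10000 ≈ 0.962100
step 2 [1y] zero: DF = P = 459/500 ≈ 0.918000
step 3 [1.5y] swap r/2=1248/27553: DF=(1 − 1248/27553·(0.962100+0.918000))/(1+1248/27553) = 547/625 ≈ 0.875200

1 1/2 9621/10000
2 1 459/500
3 3/2 547/625
s(0.5y) = (1/(9621/10000) − 1)/(1/2) = 758/9621 ≈ 7.8786%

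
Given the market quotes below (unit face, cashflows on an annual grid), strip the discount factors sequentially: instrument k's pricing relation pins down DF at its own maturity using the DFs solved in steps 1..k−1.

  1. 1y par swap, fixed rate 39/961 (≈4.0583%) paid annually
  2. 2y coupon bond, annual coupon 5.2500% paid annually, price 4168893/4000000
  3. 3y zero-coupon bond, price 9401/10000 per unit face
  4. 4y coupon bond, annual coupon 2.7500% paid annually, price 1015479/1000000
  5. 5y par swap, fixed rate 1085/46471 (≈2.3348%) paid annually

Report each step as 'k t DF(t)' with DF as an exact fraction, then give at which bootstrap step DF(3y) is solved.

1 1 961/1000
2 2 9423/10000
3 3 9401/10000
4 4 4561/5000
5 5 1783/2000
DF(3y) is solved at step 3

step 1 [1y] swap r/1=39/961: DF=(1 − 39/961·(0))/(1+39/961) = 961/1000 ≈ 0.961000
step 2 [2y] bond c/1=21/400: DF=(4168893/4000000 − 21/400·(0.961000))/(1+21/400) = 9423/10000 ≈ 0.942300
step 3 [3y] zero: DF = P = 9401/10000 ≈ 0.940100
step 4 [4y] bond c/1=11/400: DF=(1015479/1000000 − 11/400·(0.961000+0.942300+0.940100))/(1+11/400) = 4561/5000 ≈ 0.912200
step 5 [5y] swap r/1=1085/46471: DF=(1 − 1085/46471·(0.961000+0.942300+0.940100+0.912200))/(1+1085/46471) = 1783/2000 ≈ 0.891500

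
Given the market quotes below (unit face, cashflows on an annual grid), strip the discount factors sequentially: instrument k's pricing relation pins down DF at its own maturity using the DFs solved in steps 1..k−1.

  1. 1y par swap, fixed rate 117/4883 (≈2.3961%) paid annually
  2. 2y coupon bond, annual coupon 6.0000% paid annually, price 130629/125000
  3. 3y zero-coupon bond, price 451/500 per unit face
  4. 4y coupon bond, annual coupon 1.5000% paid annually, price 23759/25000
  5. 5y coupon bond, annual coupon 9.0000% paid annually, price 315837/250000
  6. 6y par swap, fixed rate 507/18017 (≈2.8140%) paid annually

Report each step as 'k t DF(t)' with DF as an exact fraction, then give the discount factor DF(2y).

step 1 [1y] swap r/1=117/4883: DF=(1 − 117/4883·(0))/(1+117/4883) = 4883/5000 ≈ 0.976600
step 2 [2y] bond c/1=3/50: DF=(130629/125000 − 3/50·(0.976600))/(1+3/50) = 4653/5000 ≈ 0.930600
step 3 [3y] zero: DF = P = 451/500 ≈ 0.902000
step 4 [4y] bond c/1=3/200: DF=(23759/25000 − 3/200·(0.976600+0.930600+0.902000))/(1+3/200) = 2237/2500 ≈ 0.894800
step 5 [5y] bond c/1=9/100: DF=(315837/250000 − 9/100·(0.976600+0.930600+0.902000+0.894800))/(1+9/100) = 2133/2500 ≈ 0.853200
step 6 [6y] swap r/1=507/18017: DF=(1 − 507/18017·(0.976600+0.930600+0.902000+0.894800+0.853200))/(1+507/18017) = 8479/10000 ≈ 0.847900

1 1 4883/5000
2 2 4653/5000
3 3 451/500
4 4 2237/2500
5 5 2133/2500
6 6 8479/10000
DF(2y) = 4653/5000 ≈ 0.930600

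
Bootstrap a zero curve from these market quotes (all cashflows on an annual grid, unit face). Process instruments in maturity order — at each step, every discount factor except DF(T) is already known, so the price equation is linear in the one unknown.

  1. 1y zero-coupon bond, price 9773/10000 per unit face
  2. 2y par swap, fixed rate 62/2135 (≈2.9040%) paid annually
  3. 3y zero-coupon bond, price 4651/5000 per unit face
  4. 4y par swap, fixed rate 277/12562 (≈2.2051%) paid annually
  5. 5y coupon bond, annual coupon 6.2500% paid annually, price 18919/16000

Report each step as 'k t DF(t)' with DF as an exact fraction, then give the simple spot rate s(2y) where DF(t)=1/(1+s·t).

step 1 [1y] zero: DF = P = 9773/10000 ≈ 0.977300
step 2 [2y] swap r/1=62/2135: DF=(1 − 62/2135·(0.977300))/(1+62/2135) = 4721/5000 ≈ 0.944200
step 3 [3y] zero: DF = P = 4651/5000 ≈ 0.930200
step 4 [4y] swap r/1=277/12562: DF=(1 − 277/12562·(0.977300+0.944200+0.930200))/(1+277/12562) = 9169/10000 ≈ 0.916900
step 5 [5y] bond c/1=1/16: DF=(18919/16000 − 1/16·(0.977300+0.944200+0.930200+0.916900))/(1+1/16) = 557/625 ≈ 0.891200

1 1 9773/10000
2 2 4721/5000
3 3 4651/5000
4 4 9169/10000
5 5 557/625
s(2y) = (1/(4721/5000) − 1)/(2) = 279/9442 ≈ 2.9549%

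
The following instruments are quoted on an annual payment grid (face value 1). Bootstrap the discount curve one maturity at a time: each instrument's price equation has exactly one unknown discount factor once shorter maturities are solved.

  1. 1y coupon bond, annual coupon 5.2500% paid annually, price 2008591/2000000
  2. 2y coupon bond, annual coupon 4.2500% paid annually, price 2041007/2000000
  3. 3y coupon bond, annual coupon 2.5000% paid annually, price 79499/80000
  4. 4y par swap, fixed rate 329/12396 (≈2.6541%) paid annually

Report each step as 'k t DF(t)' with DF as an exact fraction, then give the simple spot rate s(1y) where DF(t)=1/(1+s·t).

1 1 4771/5000
2 2 47/50
3 3 9233/10000
4 4 9013/10000
s(1y) = (1/(4771/5000) − 1)/(1) = 229/4771 ≈ 4.7998%

step 1 [1y] bond c/1=21/400: DF=(2008591/2000000 − 21/400·(0))/(1+21/400) = 4771/5000 ≈ 0.954200
step 2 [2y] bond c/1=17/400: DF=(2041007/2000000 − 17/400·(0.954200))/(1+17/400) = 47/50 ≈ 0.940000
step 3 [3y] bond c/1=1/40: DF=(79499/80000 − 1/40·(0.954200+0.940000))/(1+1/40) = 9233/10000 ≈ 0.923300
step 4 [4y] swap r/1=329/12396: DF=(1 − 329/12396·(0.954200+0.940000+0.923300))/(1+329/12396) = 9013/10000 ≈ 0.901300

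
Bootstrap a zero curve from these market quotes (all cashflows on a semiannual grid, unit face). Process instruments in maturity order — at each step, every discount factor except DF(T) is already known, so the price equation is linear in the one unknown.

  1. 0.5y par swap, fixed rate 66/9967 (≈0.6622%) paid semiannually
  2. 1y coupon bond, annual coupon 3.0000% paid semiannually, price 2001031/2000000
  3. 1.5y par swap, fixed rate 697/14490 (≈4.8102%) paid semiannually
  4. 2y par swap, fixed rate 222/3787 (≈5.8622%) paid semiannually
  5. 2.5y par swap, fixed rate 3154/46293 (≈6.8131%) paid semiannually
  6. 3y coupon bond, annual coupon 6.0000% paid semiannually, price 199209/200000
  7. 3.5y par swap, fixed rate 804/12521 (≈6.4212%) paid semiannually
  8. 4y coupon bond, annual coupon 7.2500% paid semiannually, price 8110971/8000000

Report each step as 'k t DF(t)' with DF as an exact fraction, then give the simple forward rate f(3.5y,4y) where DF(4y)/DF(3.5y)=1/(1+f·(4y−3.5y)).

step 1 [0.5y] swap r/2=33/9967: DF=(1 − 33/9967·(0))/(1+33/9967) = 9967/10000 ≈ 0.996700
step 2 [1y] bond c/2=3/200: DF=(2001031/2000000 − 3/200·(0.996700))/(1+3/200) = 971/1000 ≈ 0.971000
step 3 [1.5y] swap r/2=697/28980: DF=(1 − 697/28980·(0.996700+0.971000))/(1+697/28980) = 9303/10000 ≈ 0.930300
step 4 [2y] swap r/2=111/3787: DF=(1 − 111/3787·(0.996700+0.971000+0.930300))/(1+111/3787) = 889/1000 ≈ 0.889000
step 5 [2.5y] swap r/2=1577/46293: DF=(1 − 1577/46293·(0.996700+0.971000+0.930300+0.889000))/(1+1577/46293) = 8423/10000 ≈ 0.842300
step 6 [3y] bond c/2=3/100: DF=(199209/200000 − 3/100·(0.996700+0.971000+0.930300+0.889000+0.842300))/(1+3/100) = 4161/5000 ≈ 0.832200
step 7 [3.5y] swap r/2=402/12521: DF=(1 − 402/12521·(0.996700+0.971000+0.930300+0.889000+0.842300+0.832200))/(1+402/12521) = 799/1000 ≈ 0.799000
step 8 [4y] bond c/2=29/800: DF=(8110971/8000000 − 29/800·(0.996700+0.971000+0.930300+0.889000+0.842300+0.832200+0.799000))/(1+29/800) = 3797/5000 ≈ 0.759400

1 1/2 9967/10000
2 1 971/1000
3 3/2 9303/10000
4 2 889/1000
5 5/2 8423/10000
6 3 4161/5000
7 7/2 799/1000
8 4 3797/5000
f(3.5y,4y) = ((799/1000)/(3797/5000) − 1)/(1/2) = 396/3797 ≈ 10.4293%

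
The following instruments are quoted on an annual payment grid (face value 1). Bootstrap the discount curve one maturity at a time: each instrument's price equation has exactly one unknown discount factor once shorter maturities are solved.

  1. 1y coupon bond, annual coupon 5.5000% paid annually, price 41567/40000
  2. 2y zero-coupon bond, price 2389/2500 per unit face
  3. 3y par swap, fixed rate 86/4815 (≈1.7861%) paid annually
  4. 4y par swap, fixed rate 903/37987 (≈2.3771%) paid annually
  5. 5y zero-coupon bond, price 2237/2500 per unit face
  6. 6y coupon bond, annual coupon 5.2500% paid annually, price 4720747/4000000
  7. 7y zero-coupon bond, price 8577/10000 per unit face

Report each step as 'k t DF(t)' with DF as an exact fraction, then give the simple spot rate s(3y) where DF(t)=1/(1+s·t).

step 1 [1y] bond c/1=11/200: DF=(41567/40000 − 11/200·(0))/(1+11/200) = 197/200 ≈ 0.985000
step 2 [2y] zero: DF = P = 2389/2500 ≈ 0.955600
step 3 [3y] swap r/1=86/4815: DF=(1 − 86/4815·(0.985000+0.955600))/(1+86/4815) = 2371/2500 ≈ 0.948400
step 4 [4y] swap r/1=903/37987: DF=(1 − 903/37987·(0.985000+0.955600+0.948400))/(1+903/37987) = 9097/10000 ≈ 0.909700
step 5 [5y] zero: DF = P = 2237/2500 ≈ 0.894800
step 6 [6y] bond c/1=21/400: DF=(4720747/4000000 − 21/400·(0.985000+0.955600+0.948400+0.909700+0.894800))/(1+21/400) = 1109/1250 ≈ 0.887200
step 7 [7y] zero: DF = P = 8577/10000 ≈ 0.857700

1 1 197/200
2 2 2389/2500
3 3 2371/2500
4 4 9097/10000
5 5 2237/2500
6 6 1109/1250
7 7 8577/10000
s(3y) = (1/(2371/2500) − 1)/(3) = 43/2371 ≈ 1.8136%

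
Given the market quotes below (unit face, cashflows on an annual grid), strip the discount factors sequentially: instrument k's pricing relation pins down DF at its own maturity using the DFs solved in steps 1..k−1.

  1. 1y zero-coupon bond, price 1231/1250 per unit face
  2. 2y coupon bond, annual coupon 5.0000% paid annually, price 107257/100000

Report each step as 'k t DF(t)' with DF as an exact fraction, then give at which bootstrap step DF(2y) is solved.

1 1 1231/1250
2 2 4873/5000
DF(2y) is solved at step 2

step 1 [1y] zero: DF = P = 1231/1250 ≈ 0.984800
step 2 [2y] bond c/1=1/20: DF=(107257/100000 − 1/20·(0.984800))/(1+1/20) = 4873/5000 ≈ 0.974600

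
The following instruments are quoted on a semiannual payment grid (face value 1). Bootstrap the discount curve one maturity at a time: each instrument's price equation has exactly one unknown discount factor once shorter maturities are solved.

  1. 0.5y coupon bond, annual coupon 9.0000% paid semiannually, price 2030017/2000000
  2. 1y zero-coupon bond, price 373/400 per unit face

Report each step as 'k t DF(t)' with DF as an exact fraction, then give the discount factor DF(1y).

step 1 [0.5y] bond c/2=9/200: DF=(2030017/2000000 − 9/200·(0))/(1+9/200) = 9713/10000 ≈ 0.971300
step 2 [1y] zero: DF = P = 373/400 ≈ 0.932500

1 1/2 9713/10000
2 1 373/400
DF(1y) = 373/400 ≈ 0.932500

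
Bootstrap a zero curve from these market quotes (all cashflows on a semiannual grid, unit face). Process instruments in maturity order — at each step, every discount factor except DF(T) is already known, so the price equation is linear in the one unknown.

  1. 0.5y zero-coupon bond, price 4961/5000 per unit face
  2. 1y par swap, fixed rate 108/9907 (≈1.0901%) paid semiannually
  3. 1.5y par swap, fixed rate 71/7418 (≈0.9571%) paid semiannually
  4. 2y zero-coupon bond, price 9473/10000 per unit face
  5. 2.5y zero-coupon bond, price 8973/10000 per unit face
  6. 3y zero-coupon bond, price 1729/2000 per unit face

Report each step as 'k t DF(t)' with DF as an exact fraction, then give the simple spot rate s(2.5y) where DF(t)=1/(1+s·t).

1 1/2 4961/5000
2 1 2473/2500
3 3/2 4929/5000
4 2 9473/10000
5 5/2 8973/10000
6 3 1729/2000
s(2.5y) = (1/(8973/10000) − 1)/(5/2) = 2054/44865 ≈ 4.5782%

step 1 [0.5y] zero: DF = P = 4961/5000 ≈ 0.992200
step 2 [1y] swap r/2=54/9907: DF=(1 − 54/9907·(0.992200))/(1+54/9907) = 2473/2500 ≈ 0.989200
step 3 [1.5y] swap r/2=71/14836: DF=(1 − 71/14836·(0.992200+0.989200))/(1+71/14836) = 4929/5000 ≈ 0.985800
step 4 [2y] zero: DF = P = 9473/10000 ≈ 0.947300
step 5 [2.5y] zero: DF = P = 8973/10000 ≈ 0.897300
step 6 [3y] zero: DF = P = 1729/2000 ≈ 0.864500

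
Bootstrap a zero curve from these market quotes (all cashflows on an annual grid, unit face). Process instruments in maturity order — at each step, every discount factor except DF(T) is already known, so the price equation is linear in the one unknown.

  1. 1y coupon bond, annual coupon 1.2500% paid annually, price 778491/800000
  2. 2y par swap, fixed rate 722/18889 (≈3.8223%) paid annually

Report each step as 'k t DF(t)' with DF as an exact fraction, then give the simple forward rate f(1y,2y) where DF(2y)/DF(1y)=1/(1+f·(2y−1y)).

step 1 [1y] bond c/1=1/80: DF=(778491/800000 − 1/80·(0))/(1+1/80) = 9611/10000 ≈ 0.961100
step 2 [2y] swap r/1=722/18889: DF=(1 − 722/18889·(0.961100))/(1+722/18889) = 4639/5000 ≈ 0.927800

1 1 9611/10000
2 2 4639/5000
f(1y,2y) = ((9611/10000)/(4639/5000) − 1)/(1) = 333/9278 ≈ 3.5891%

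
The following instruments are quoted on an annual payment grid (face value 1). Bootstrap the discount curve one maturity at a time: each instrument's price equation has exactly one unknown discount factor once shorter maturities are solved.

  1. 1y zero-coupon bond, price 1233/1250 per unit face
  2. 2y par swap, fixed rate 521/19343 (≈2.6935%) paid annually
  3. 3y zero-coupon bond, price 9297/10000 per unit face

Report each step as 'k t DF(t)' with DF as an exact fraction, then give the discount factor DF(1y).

step 1 [1y] zero: DF = P = 1233/1250 ≈ 0.986400
step 2 [2y] swap r/1=521/19343: DF=(1 − 521/19343·(0.986400))/(1+521/19343) = 9479/10000 ≈ 0.947900
step 3 [3y] zero: DF = P = 9297/10000 ≈ 0.929700

1 1 1233/1250
2 2 9479/10000
3 3 9297/10000
DF(1y) = 1233/1250 ≈ 0.986400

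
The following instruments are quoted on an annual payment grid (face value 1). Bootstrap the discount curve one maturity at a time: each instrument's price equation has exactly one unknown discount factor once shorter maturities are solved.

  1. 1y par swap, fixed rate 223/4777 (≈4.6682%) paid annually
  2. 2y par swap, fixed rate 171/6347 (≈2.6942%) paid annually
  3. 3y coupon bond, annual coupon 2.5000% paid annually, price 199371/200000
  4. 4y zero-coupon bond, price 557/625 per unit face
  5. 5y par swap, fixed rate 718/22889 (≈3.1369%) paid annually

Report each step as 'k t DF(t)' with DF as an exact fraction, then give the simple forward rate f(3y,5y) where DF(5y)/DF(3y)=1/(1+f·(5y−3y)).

step 1 [1y] swap r/1=223/4777: DF=(1 − 223/4777·(0))/(1+223/4777) = 4777/5000 ≈ 0.955400
step 2 [2y] swap r/1=171/6347: DF=(1 − 171/6347·(0.955400))/(1+171/6347) = 9487/10000 ≈ 0.948700
step 3 [3y] bond c/1=1/40: DF=(199371/200000 − 1/40·(0.955400+0.948700))/(1+1/40) = 9261/10000 ≈ 0.926100
step 4 [4y] zero: DF = P = 557/625 ≈ 0.891200
step 5 [5y] swap r/1=718/22889: DF=(1 − 718/22889·(0.955400+0.948700+0.926100+0.891200))/(1+718/22889) = 2141/2500 ≈ 0.856400

1 1 4777/5000
2 2 9487/10000
3 3 9261/10000
4 4 557/625
5 5 2141/2500
f(3y,5y) = ((9261/10000)/(2141/2500) − 1)/(2) = 697/17128 ≈ 4.0694%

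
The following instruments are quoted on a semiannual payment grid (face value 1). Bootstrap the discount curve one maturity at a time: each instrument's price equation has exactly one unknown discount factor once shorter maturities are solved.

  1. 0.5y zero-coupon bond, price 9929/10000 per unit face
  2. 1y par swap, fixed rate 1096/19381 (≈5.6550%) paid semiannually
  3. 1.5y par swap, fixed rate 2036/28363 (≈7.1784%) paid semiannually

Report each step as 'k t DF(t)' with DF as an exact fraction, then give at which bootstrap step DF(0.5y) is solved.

step 1 [0.5y] zero: DF = P = 9929/10000 ≈ 0.992900
step 2 [1y] swap r/2=548/19381: DF=(1 − 548/19381·(0.992900))/(1+548/19381) = 2363/2500 ≈ 0.945200
step 3 [1.5y] swap r/2=1018/28363: DF=(1 − 1018/28363·(0.992900+0.945200))/(1+1018/28363) = 4491/5000 ≈ 0.898200

1 1/2 9929/10000
2 1 2363/2500
3 3/2 4491/5000
DF(0.5y) is solved at step 1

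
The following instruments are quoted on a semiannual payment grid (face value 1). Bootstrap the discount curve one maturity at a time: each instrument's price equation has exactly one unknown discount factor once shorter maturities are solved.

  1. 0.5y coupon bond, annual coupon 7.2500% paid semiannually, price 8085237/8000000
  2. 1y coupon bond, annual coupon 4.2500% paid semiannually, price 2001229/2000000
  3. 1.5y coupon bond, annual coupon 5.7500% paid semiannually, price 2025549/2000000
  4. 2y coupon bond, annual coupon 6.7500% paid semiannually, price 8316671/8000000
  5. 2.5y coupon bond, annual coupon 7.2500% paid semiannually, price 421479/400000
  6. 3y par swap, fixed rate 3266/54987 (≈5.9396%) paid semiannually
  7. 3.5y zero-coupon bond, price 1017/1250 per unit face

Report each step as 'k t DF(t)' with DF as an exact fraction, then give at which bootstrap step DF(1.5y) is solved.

step 1 [0.5y] bond c/2=29/800: DF=(8085237/8000000 − 29/800·(0))/(1+29/800) = 9753/10000 ≈ 0.975300
step 2 [1y] bond c/2=17/800: DF=(2001229/2000000 − 17/800·(0.975300))/(1+17/800) = 1919/2000 ≈ 0.959500
step 3 [1.5y] bond c/2=23/800: DF=(2025549/2000000 − 23/800·(0.975300+0.959500))/(1+23/800) = 1163/1250 ≈ 0.930400
step 4 [2y] bond c/2=27/800: DF=(8316671/8000000 − 27/800·(0.975300+0.959500+0.930400))/(1+27/800) = 9121/10000 ≈ 0.912100
step 5 [2.5y] bond c/2=29/800: DF=(421479/400000 − 29/800·(0.975300+0.959500+0.930400+0.912100))/(1+29/800) = 8847/10000 ≈ 0.884700
step 6 [3y] swap r/2=1633/54987: DF=(1 − 1633/54987·(0.975300+0.959500+0.930400+0.912100+0.884700))/(1+1633/54987) = 8367/10000 ≈ 0.836700
step 7 [3.5y] zero: DF = P = 1017/1250 ≈ 0.813600

1 1/2 9753/10000
2 1 1919/2000
3 3/2 1163/1250
4 2 9121/10000
5 5/2 8847/10000
6 3 8367/10000
7 7/2 1017/1250
DF(1.5y) is solved at step 3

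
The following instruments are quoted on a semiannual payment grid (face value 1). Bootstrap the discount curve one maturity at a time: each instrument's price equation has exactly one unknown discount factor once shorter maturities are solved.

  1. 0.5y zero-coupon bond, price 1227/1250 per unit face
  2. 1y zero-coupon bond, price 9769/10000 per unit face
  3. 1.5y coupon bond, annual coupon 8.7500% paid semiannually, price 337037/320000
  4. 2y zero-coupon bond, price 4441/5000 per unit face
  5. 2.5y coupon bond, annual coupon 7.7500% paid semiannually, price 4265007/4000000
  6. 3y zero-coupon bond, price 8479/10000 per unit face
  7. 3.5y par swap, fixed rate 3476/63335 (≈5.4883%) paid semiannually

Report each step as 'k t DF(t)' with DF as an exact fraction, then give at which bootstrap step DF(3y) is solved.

step 1 [0.5y] zero: DF = P = 1227/1250 ≈ 0.981600
step 2 [1y] zero: DF = P = 9769/10000 ≈ 0.976900
step 3 [1.5y] bond c/2=7/160: DF=(337037/320000 − 7/160·(0.981600+0.976900))/(1+7/160) = 927/1000 ≈ 0.927000
step 4 [2y] zero: DF = P = 4441/5000 ≈ 0.888200
step 5 [2.5y] bond c/2=31/800: DF=(4265007/4000000 − 31/800·(0.981600+0.976900+0.927000+0.888200))/(1+31/800) = 8857/10000 ≈ 0.885700
step 6 [3y] zero: DF = P = 8479/10000 ≈ 0.847900
step 7 [3.5y] swap r/2=1738/63335: DF=(1 − 1738/63335·(0.981600+0.976900+0.927000+0.888200+0.885700+0.847900))/(1+1738/63335) = 4131/5000 ≈ 0.826200

1 1/2 1227/1250
2 1 9769/10000
3 3/2 927/1000
4 2 4441/5000
5 5/2 8857/10000
6 3 8479/10000
7 7/2 4131/5000
DF(3y) is solved at step 6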